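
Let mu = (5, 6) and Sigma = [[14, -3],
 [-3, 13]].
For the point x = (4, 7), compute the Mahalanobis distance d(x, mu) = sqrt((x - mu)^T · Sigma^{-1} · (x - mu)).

Step 1 — centre the observation: (x - mu) = (-1, 1).

Step 2 — invert Sigma. det(Sigma) = 14·13 - (-3)² = 173.
  Sigma^{-1} = (1/det) · [[d, -b], [-b, a]] = [[0.0751, 0.0173],
 [0.0173, 0.0809]].

Step 3 — form the quadratic (x - mu)^T · Sigma^{-1} · (x - mu):
  Sigma^{-1} · (x - mu) = (-0.0578, 0.0636).
  (x - mu)^T · [Sigma^{-1} · (x - mu)] = (-1)·(-0.0578) + (1)·(0.0636) = 0.1214.

Step 4 — take square root: d = √(0.1214) ≈ 0.3484.

d(x, mu) = √(0.1214) ≈ 0.3484


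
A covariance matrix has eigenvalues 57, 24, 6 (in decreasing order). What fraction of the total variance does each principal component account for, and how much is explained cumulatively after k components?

Step 1 — total variance = trace(Sigma) = Σ λ_i = 57 + 24 + 6 = 87.

Step 2 — fraction explained by component i = λ_i / Σ λ:
  PC1: 57/87 = 0.6552
  PC2: 24/87 = 0.2759
  PC3: 6/87 = 0.069

Step 3 — cumulative fraction after k components = (λ_1 + ... + λ_k) / Σ λ:
  k = 1: 57/87 = 0.6552
  k = 2: (57 + 24)/87 = 81/87 = 0.931
  k = 3: (57 + 24 + 6)/87 = 87/87 = 1

Summary (fraction, with percent):

explained: PC1 0.6552 (65.52%), PC2 0.2759 (27.59%), PC3 0.069 (6.9%);  cumulative: 0.6552, 0.931, 1


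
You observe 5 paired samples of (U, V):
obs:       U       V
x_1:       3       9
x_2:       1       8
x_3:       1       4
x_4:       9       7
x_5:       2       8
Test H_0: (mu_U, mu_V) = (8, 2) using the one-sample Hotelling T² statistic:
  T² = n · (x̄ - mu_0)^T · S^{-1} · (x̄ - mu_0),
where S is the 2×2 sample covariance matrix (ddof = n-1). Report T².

Step 1 — sample mean vector:
  mean(U) = (3 + 1 + 1 + 9 + 2) / 5 = 16/5 = 3.2
  mean(V) = (9 + 8 + 4 + 7 + 8) / 5 = 36/5 = 7.2
  x̄ = (3.2, 7.2),  deviation x̄ - mu_0 = (3.2, 7.2) - (8, 2) = (-4.8, 5.2).

Step 2 — sample covariance matrix, S[i,j] = (1/(n-1)) · Σ_k (x_{k,i} - mean_i) · (x_{k,j} - mean_j), divisor n-1 = 4:
  S[U,U] = ((-0.2)·(-0.2) + (-2.2)·(-2.2) + (-2.2)·(-2.2) + (5.8)·(5.8) + (-1.2)·(-1.2)) / 4 = 44.8/4 = 11.2
  S[U,V] = ((-0.2)·(1.8) + (-2.2)·(0.8) + (-2.2)·(-3.2) + (5.8)·(-0.2) + (-1.2)·(0.8)) / 4 = 2.8/4 = 0.7
  S[V,V] = ((1.8)·(1.8) + (0.8)·(0.8) + (-3.2)·(-3.2) + (-0.2)·(-0.2) + (0.8)·(0.8)) / 4 = 14.8/4 = 3.7
  S = [[11.2, 0.7],
 [0.7, 3.7]].

Step 3 — invert S. det(S) = 11.2·3.7 - (0.7)² = 40.95.
  S^{-1} = (1/det) · [[d, -b], [-b, a]] = [[0.0904, -0.0171],
 [-0.0171, 0.2735]].

Step 4 — quadratic form (x̄ - mu_0)^T · S^{-1} · (x̄ - mu_0):
  S^{-1} · (x̄ - mu_0) = (-0.5226, 1.5043),
  (x̄ - mu_0)^T · [...] = (-4.8)·(-0.5226) + (5.2)·(1.5043) = 10.3306.

Step 5 — scale by n: T² = 5 · 10.3306 = 51.6532.

T² ≈ 51.6532


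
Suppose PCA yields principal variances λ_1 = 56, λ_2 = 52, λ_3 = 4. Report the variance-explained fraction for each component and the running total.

Step 1 — total variance = trace(Sigma) = Σ λ_i = 56 + 52 + 4 = 112.

Step 2 — fraction explained by component i = λ_i / Σ λ:
  PC1: 56/112 = 0.5
  PC2: 52/112 = 0.4643
  PC3: 4/112 = 0.0357

Step 3 — cumulative fraction after k components = (λ_1 + ... + λ_k) / Σ λ:
  k = 1: 56/112 = 0.5
  k = 2: (56 + 52)/112 = 108/112 = 0.9643
  k = 3: (56 + 52 + 4)/112 = 112/112 = 1

Summary (fraction, with percent):

explained: PC1 0.5 (50%), PC2 0.4643 (46.43%), PC3 0.0357 (3.57%);  cumulative: 0.5, 0.9643, 1


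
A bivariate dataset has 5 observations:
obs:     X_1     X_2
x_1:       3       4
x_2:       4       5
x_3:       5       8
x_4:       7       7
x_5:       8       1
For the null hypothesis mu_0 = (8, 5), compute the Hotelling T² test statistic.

Step 1 — sample mean vector:
  mean(X_1) = (3 + 4 + 5 + 7 + 8) / 5 = 27/5 = 5.4
  mean(X_2) = (4 + 5 + 8 + 7 + 1) / 5 = 25/5 = 5
  x̄ = (5.4, 5),  deviation x̄ - mu_0 = (5.4, 5) - (8, 5) = (-2.6, 0).

Step 2 — sample covariance matrix, S[i,j] = (1/(n-1)) · Σ_k (x_{k,i} - mean_i) · (x_{k,j} - mean_j), divisor n-1 = 4:
  S[X_1,X_1] = ((-2.4)·(-2.4) + (-1.4)·(-1.4) + (-0.4)·(-0.4) + (1.6)·(1.6) + (2.6)·(2.6)) / 4 = 17.2/4 = 4.3
  S[X_1,X_2] = ((-2.4)·(-1) + (-1.4)·(0) + (-0.4)·(3) + (1.6)·(2) + (2.6)·(-4)) / 4 = -6/4 = -1.5
  S[X_2,X_2] = ((-1)·(-1) + (0)·(0) + (3)·(3) + (2)·(2) + (-4)·(-4)) / 4 = 30/4 = 7.5
  S = [[4.3, -1.5],
 [-1.5, 7.5]].

Step 3 — invert S. det(S) = 4.3·7.5 - (-1.5)² = 30.
  S^{-1} = (1/det) · [[d, -b], [-b, a]] = [[0.25, 0.05],
 [0.05, 0.1433]].

Step 4 — quadratic form (x̄ - mu_0)^T · S^{-1} · (x̄ - mu_0):
  S^{-1} · (x̄ - mu_0) = (-0.65, -0.13),
  (x̄ - mu_0)^T · [...] = (-2.6)·(-0.65) + (0)·(-0.13) = 1.69.

Step 5 — scale by n: T² = 5 · 1.69 = 8.45.

T² ≈ 8.45


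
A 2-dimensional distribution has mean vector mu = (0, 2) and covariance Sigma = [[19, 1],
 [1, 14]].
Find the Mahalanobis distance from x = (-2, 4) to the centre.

Step 1 — centre the observation: (x - mu) = (-2, 2).

Step 2 — invert Sigma. det(Sigma) = 19·14 - (1)² = 265.
  Sigma^{-1} = (1/det) · [[d, -b], [-b, a]] = [[0.0528, -0.0038],
 [-0.0038, 0.0717]].

Step 3 — form the quadratic (x - mu)^T · Sigma^{-1} · (x - mu):
  Sigma^{-1} · (x - mu) = (-0.1132, 0.1509).
  (x - mu)^T · [Sigma^{-1} · (x - mu)] = (-2)·(-0.1132) + (2)·(0.1509) = 0.5283.

Step 4 — take square root: d = √(0.5283) ≈ 0.7268.

d(x, mu) = √(0.5283) ≈ 0.7268


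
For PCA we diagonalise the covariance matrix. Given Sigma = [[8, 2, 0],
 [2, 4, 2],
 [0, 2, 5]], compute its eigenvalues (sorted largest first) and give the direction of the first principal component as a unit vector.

Step 1 — characteristic polynomial p(λ) = det(λI - Sigma) = λ³ - tr·λ² + c_1·λ - det, where tr = trace, c_1 = sum of the principal 2×2 minors, det = det(Sigma):
  tr = 8 + 4 + 5 = 17,
  c_1 = (8·4 - (2)²) + (8·5 - (0)²) + (4·5 - (2)²) = 28 + 40 + 16 = 84,
  det = 8·(4·5 - (2)²) - (2)·((2)·5 - (2)·(0)) + (0)·((2)·(2) - 4·(0)) = 8·(16) - (2)·(10) + (0)·(4) = 108.
  So p(λ) = λ³ - 17λ² + 84λ - 108.
Step 2 — look for an integer root (rational root theorem: any rational root is an integer divisor of 108). Testing λ = 2:
  p(2) = 8 - 68 + 168 - 108 = 0  ✓
  Dividing out (λ - 2): p(λ) = (λ - 2)(λ² - 15λ + 54).
Step 3 — remaining eigenvalues from the quadratic λ² - 15λ + 54 = 0:
  Δ = 15² - 4·54 = 225 - 216 = 9,  λ = (15 ± √9)/2 = (15 ± 3)/2 = 9 or 6.
  Sorted: λ_1 = 9,  λ_2 = 6,  λ_3 = 2  (check: sum = 17 = tr ✓).

Step 4 — unit eigenvector for λ_1 = 9: v spans the null space of (Sigma - λ_1 I), whose rows are
  r_1 = (-1, 2, 0),  r_2 = (2, -5, 2),  r_3 = (0, 2, -4).
  v is orthogonal to every row, so take v ∝ r_1 × r_2 = ((2)·(2) - (0)·(-5), (0)·(2) - (-1)·(2), (-1)·(-5) - (2)·(2)) = (4, 2, 1).
  Let u = (4, 2, 1).
  ||u|| = √((4)² + (2)² + (1)²) = √(21) ≈ 4.5826,  v_1 = u/||u|| ≈ (0.8729, 0.4364, 0.2182) (||v_1|| = 1).

λ_1 = 9,  λ_2 = 6,  λ_3 = 2;  v_1 ≈ (0.8729, 0.4364, 0.2182)


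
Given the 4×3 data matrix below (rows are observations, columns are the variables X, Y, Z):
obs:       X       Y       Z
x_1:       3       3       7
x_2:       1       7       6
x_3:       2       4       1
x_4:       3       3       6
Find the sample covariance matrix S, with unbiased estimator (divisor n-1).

Step 1 — column means:
  mean(X) = (3 + 1 + 2 + 3) / 4 = 9/4 = 2.25
  mean(Y) = (3 + 7 + 4 + 3) / 4 = 17/4 = 4.25
  mean(Z) = (7 + 6 + 1 + 6) / 4 = 20/4 = 5

Step 2 — sample covariance S[i,j] = (1/(n-1)) · Σ_k (x_{k,i} - mean_i) · (x_{k,j} - mean_j), with n-1 = 3.
  S[X,X] = ((0.75)·(0.75) + (-1.25)·(-1.25) + (-0.25)·(-0.25) + (0.75)·(0.75)) / 3 = 2.75/3 = 0.9167
  S[X,Y] = ((0.75)·(-1.25) + (-1.25)·(2.75) + (-0.25)·(-0.25) + (0.75)·(-1.25)) / 3 = -5.25/3 = -1.75
  S[X,Z] = ((0.75)·(2) + (-1.25)·(1) + (-0.25)·(-4) + (0.75)·(1)) / 3 = 2/3 = 0.6667
  S[Y,Y] = ((-1.25)·(-1.25) + (2.75)·(2.75) + (-0.25)·(-0.25) + (-1.25)·(-1.25)) / 3 = 10.75/3 = 3.5833
  S[Y,Z] = ((-1.25)·(2) + (2.75)·(1) + (-0.25)·(-4) + (-1.25)·(1)) / 3 = 0/3 = 0
  S[Z,Z] = ((2)·(2) + (1)·(1) + (-4)·(-4) + (1)·(1)) / 3 = 22/3 = 7.3333

S is symmetric (S[j,i] = S[i,j]). Assembling:

S = [[0.9167, -1.75, 0.6667],
 [-1.75, 3.5833, 0],
 [0.6667, 0, 7.3333]]


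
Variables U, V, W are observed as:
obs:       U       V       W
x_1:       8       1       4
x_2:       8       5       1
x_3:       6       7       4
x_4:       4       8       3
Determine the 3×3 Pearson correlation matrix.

Step 1 — column means:
  mean(U) = (8 + 8 + 6 + 4) / 4 = 26/4 = 6.5
  mean(V) = (1 + 5 + 7 + 8) / 4 = 21/4 = 5.25
  mean(W) = (4 + 1 + 4 + 3) / 4 = 12/4 = 3

Step 2 — sample variances and covariances s[i,j] = (1/(n-1)) · Σ_k (x_{k,i} - mean_i) · (x_{k,j} - mean_j), with n-1 = 3:
  s[U,U] = ((1.5)·(1.5) + (1.5)·(1.5) + (-0.5)·(-0.5) + (-2.5)·(-2.5)) / 3 = 11/3 = 3.6667
  s[U,V] = ((1.5)·(-4.25) + (1.5)·(-0.25) + (-0.5)·(1.75) + (-2.5)·(2.75)) / 3 = -14.5/3 = -4.8333
  s[U,W] = ((1.5)·(1) + (1.5)·(-2) + (-0.5)·(1) + (-2.5)·(0)) / 3 = -2/3 = -0.6667
  s[V,V] = ((-4.25)·(-4.25) + (-0.25)·(-0.25) + (1.75)·(1.75) + (2.75)·(2.75)) / 3 = 28.75/3 = 9.5833
  s[V,W] = ((-4.25)·(1) + (-0.25)·(-2) + (1.75)·(1) + (2.75)·(0)) / 3 = -2/3 = -0.6667
  s[W,W] = ((1)·(1) + (-2)·(-2) + (1)·(1) + (0)·(0)) / 3 = 6/3 = 2
  Sample standard deviations s_i = √(s[i,i]):
  s(U) = √(3.6667) = 1.9149
  s(V) = √(9.5833) = 3.0957
  s(W) = √(2) = 1.4142

Step 3 — r_{ij} = s_{ij} / (s_i · s_j):
  r[U,U] = 1 (diagonal).
  r[U,V] = -4.8333 / (1.9149 · 3.0957) = -4.8333 / 5.9278 = -0.8154
  r[U,W] = -0.6667 / (1.9149 · 1.4142) = -0.6667 / 2.708 = -0.2462
  r[V,V] = 1 (diagonal).
  r[V,W] = -0.6667 / (3.0957 · 1.4142) = -0.6667 / 4.378 = -0.1523
  r[W,W] = 1 (diagonal).

R is symmetric with unit diagonal. Assembling:

R = [[1, -0.8154, -0.2462],
 [-0.8154, 1, -0.1523],
 [-0.2462, -0.1523, 1]]


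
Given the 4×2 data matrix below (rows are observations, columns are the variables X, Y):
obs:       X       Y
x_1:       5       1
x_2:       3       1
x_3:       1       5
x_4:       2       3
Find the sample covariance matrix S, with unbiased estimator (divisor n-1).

Step 1 — column means:
  mean(X) = (5 + 3 + 1 + 2) / 4 = 11/4 = 2.75
  mean(Y) = (1 + 1 + 5 + 3) / 4 = 10/4 = 2.5

Step 2 — sample covariance S[i,j] = (1/(n-1)) · Σ_k (x_{k,i} - mean_i) · (x_{k,j} - mean_j), with n-1 = 3.
  S[X,X] = ((2.25)·(2.25) + (0.25)·(0.25) + (-1.75)·(-1.75) + (-0.75)·(-0.75)) / 3 = 8.75/3 = 2.9167
  S[X,Y] = ((2.25)·(-1.5) + (0.25)·(-1.5) + (-1.75)·(2.5) + (-0.75)·(0.5)) / 3 = -8.5/3 = -2.8333
  S[Y,Y] = ((-1.5)·(-1.5) + (-1.5)·(-1.5) + (2.5)·(2.5) + (0.5)·(0.5)) / 3 = 11/3 = 3.6667

S is symmetric (S[j,i] = S[i,j]). Assembling:

S = [[2.9167, -2.8333],
 [-2.8333, 3.6667]]


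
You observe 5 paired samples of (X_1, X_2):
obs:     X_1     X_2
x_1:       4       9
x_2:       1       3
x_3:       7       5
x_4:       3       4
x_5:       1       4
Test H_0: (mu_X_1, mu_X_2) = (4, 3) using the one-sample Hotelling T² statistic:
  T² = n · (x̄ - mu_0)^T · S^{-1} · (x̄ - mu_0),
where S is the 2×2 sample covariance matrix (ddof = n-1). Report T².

Step 1 — sample mean vector:
  mean(X_1) = (4 + 1 + 7 + 3 + 1) / 5 = 16/5 = 3.2
  mean(X_2) = (9 + 3 + 5 + 4 + 4) / 5 = 25/5 = 5
  x̄ = (3.2, 5),  deviation x̄ - mu_0 = (3.2, 5) - (4, 3) = (-0.8, 2).

Step 2 — sample covariance matrix, S[i,j] = (1/(n-1)) · Σ_k (x_{k,i} - mean_i) · (x_{k,j} - mean_j), divisor n-1 = 4:
  S[X_1,X_1] = ((0.8)·(0.8) + (-2.2)·(-2.2) + (3.8)·(3.8) + (-0.2)·(-0.2) + (-2.2)·(-2.2)) / 4 = 24.8/4 = 6.2
  S[X_1,X_2] = ((0.8)·(4) + (-2.2)·(-2) + (3.8)·(0) + (-0.2)·(-1) + (-2.2)·(-1)) / 4 = 10/4 = 2.5
  S[X_2,X_2] = ((4)·(4) + (-2)·(-2) + (0)·(0) + (-1)·(-1) + (-1)·(-1)) / 4 = 22/4 = 5.5
  S = [[6.2, 2.5],
 [2.5, 5.5]].

Step 3 — invert S. det(S) = 6.2·5.5 - (2.5)² = 27.85.
  S^{-1} = (1/det) · [[d, -b], [-b, a]] = [[0.1975, -0.0898],
 [-0.0898, 0.2226]].

Step 4 — quadratic form (x̄ - mu_0)^T · S^{-1} · (x̄ - mu_0):
  S^{-1} · (x̄ - mu_0) = (-0.3375, 0.5171),
  (x̄ - mu_0)^T · [...] = (-0.8)·(-0.3375) + (2)·(0.5171) = 1.3041.

Step 5 — scale by n: T² = 5 · 1.3041 = 6.5206.

T² ≈ 6.5206


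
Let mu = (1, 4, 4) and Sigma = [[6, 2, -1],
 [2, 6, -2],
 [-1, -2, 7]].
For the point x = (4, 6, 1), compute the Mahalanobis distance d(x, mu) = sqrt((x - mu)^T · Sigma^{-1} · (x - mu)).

Step 1 — centre the observation: (x - mu) = (3, 2, -3).

Step 2 — invert Sigma (cofactor / det for 3×3, or solve directly):
  Sigma^{-1} = [[0.1881, -0.0594, 0.0099],
 [-0.0594, 0.203, 0.0495],
 [0.0099, 0.0495, 0.1584]].

Step 3 — form the quadratic (x - mu)^T · Sigma^{-1} · (x - mu):
  Sigma^{-1} · (x - mu) = (0.4158, 0.0792, -0.3465).
  (x - mu)^T · [Sigma^{-1} · (x - mu)] = (3)·(0.4158) + (2)·(0.0792) + (-3)·(-0.3465) = 2.4455.

Step 4 — take square root: d = √(2.4455) ≈ 1.5638.

d(x, mu) = √(2.4455) ≈ 1.5638


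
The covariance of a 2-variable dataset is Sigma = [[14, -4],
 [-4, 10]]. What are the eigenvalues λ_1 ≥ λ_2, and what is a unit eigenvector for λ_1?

Step 1 — characteristic polynomial of 2×2 Sigma:
  det(Sigma - λI) = λ² - trace · λ + det = 0.
  trace = 14 + 10 = 24, det = 14·10 - (-4)² = 124.
Step 2 — discriminant:
  Δ = trace² - 4·det = 576 - 496 = 80.
Step 3 — eigenvalues:
  λ = (trace ± √Δ)/2 = (24 ± 8.9443)/2,
  λ_1 = 16.4721,  λ_2 = 7.5279.

Step 4 — unit eigenvector for λ_1: solve (Sigma - λ_1 I)v = 0. First row:
  (14 - 16.4721)·v_x + (-4)·v_y = 0, i.e. (-2.4721)·v_x + (-4)·v_y = 0,
  so v ∝ (b, λ_1 - a) = (-4, 2.4721); multiply by -1 so the first entry is positive: u = (4, -2.4721).
  ||u|| = √((4)² + (-2.4721)²) = √(22.1115) ≈ 4.7023,
  v_1 = u/||u|| ≈ (0.8507, -0.5257) (||v_1|| = 1).

λ_1 = 16.4721,  λ_2 = 7.5279;  v_1 ≈ (0.8507, -0.5257)


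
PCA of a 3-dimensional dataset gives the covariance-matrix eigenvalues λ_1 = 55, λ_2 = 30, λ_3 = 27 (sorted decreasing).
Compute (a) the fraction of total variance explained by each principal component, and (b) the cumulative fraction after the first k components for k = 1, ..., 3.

Step 1 — total variance = trace(Sigma) = Σ λ_i = 55 + 30 + 27 = 112.

Step 2 — fraction explained by component i = λ_i / Σ λ:
  PC1: 55/112 = 0.4911
  PC2: 30/112 = 0.2679
  PC3: 27/112 = 0.2411

Step 3 — cumulative fraction after k components = (λ_1 + ... + λ_k) / Σ λ:
  k = 1: 55/112 = 0.4911
  k = 2: (55 + 30)/112 = 85/112 = 0.7589
  k = 3: (55 + 30 + 27)/112 = 112/112 = 1

Summary (fraction, with percent):

explained: PC1 0.4911 (49.11%), PC2 0.2679 (26.79%), PC3 0.2411 (24.11%);  cumulative: 0.4911, 0.7589, 1


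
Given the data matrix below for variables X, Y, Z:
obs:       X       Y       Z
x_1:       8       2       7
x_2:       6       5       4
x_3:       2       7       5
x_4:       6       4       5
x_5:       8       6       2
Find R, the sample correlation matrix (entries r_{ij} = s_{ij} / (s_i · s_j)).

Step 1 — column means:
  mean(X) = (8 + 6 + 2 + 6 + 8) / 5 = 30/5 = 6
  mean(Y) = (2 + 5 + 7 + 4 + 6) / 5 = 24/5 = 4.8
  mean(Z) = (7 + 4 + 5 + 5 + 2) / 5 = 23/5 = 4.6

Step 2 — sample variances and covariances s[i,j] = (1/(n-1)) · Σ_k (x_{k,i} - mean_i) · (x_{k,j} - mean_j), with n-1 = 4:
  s[X,X] = ((2)·(2) + (0)·(0) + (-4)·(-4) + (0)·(0) + (2)·(2)) / 4 = 24/4 = 6
  s[X,Y] = ((2)·(-2.8) + (0)·(0.2) + (-4)·(2.2) + (0)·(-0.8) + (2)·(1.2)) / 4 = -12/4 = -3
  s[X,Z] = ((2)·(2.4) + (0)·(-0.6) + (-4)·(0.4) + (0)·(0.4) + (2)·(-2.6)) / 4 = -2/4 = -0.5
  s[Y,Y] = ((-2.8)·(-2.8) + (0.2)·(0.2) + (2.2)·(2.2) + (-0.8)·(-0.8) + (1.2)·(1.2)) / 4 = 14.8/4 = 3.7
  s[Y,Z] = ((-2.8)·(2.4) + (0.2)·(-0.6) + (2.2)·(0.4) + (-0.8)·(0.4) + (1.2)·(-2.6)) / 4 = -9.4/4 = -2.35
  s[Z,Z] = ((2.4)·(2.4) + (-0.6)·(-0.6) + (0.4)·(0.4) + (0.4)·(0.4) + (-2.6)·(-2.6)) / 4 = 13.2/4 = 3.3
  Sample standard deviations s_i = √(s[i,i]):
  s(X) = √(6) = 2.4495
  s(Y) = √(3.7) = 1.9235
  s(Z) = √(3.3) = 1.8166

Step 3 — r_{ij} = s_{ij} / (s_i · s_j):
  r[X,X] = 1 (diagonal).
  r[X,Y] = -3 / (2.4495 · 1.9235) = -3 / 4.7117 = -0.6367
  r[X,Z] = -0.5 / (2.4495 · 1.8166) = -0.5 / 4.4497 = -0.1124
  r[Y,Y] = 1 (diagonal).
  r[Y,Z] = -2.35 / (1.9235 · 1.8166) = -2.35 / 3.4943 = -0.6725
  r[Z,Z] = 1 (diagonal).

R is symmetric with unit diagonal. Assembling:

R = [[1, -0.6367, -0.1124],
 [-0.6367, 1, -0.6725],
 [-0.1124, -0.6725, 1]]


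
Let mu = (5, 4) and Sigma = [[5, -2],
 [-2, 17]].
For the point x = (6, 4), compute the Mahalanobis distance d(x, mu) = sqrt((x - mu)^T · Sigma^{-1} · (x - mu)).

Step 1 — centre the observation: (x - mu) = (1, 0).

Step 2 — invert Sigma. det(Sigma) = 5·17 - (-2)² = 81.
  Sigma^{-1} = (1/det) · [[d, -b], [-b, a]] = [[0.2099, 0.0247],
 [0.0247, 0.0617]].

Step 3 — form the quadratic (x - mu)^T · Sigma^{-1} · (x - mu):
  Sigma^{-1} · (x - mu) = (0.2099, 0.0247).
  (x - mu)^T · [Sigma^{-1} · (x - mu)] = (1)·(0.2099) + (0)·(0.0247) = 0.2099.

Step 4 — take square root: d = √(0.2099) ≈ 0.4581.

d(x, mu) = √(0.2099) ≈ 0.4581


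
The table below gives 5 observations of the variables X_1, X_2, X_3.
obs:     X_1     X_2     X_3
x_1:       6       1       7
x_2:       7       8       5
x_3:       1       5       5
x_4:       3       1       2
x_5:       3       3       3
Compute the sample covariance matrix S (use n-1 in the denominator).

Step 1 — column means:
  mean(X_1) = (6 + 7 + 1 + 3 + 3) / 5 = 20/5 = 4
  mean(X_2) = (1 + 8 + 5 + 1 + 3) / 5 = 18/5 = 3.6
  mean(X_3) = (7 + 5 + 5 + 2 + 3) / 5 = 22/5 = 4.4

Step 2 — sample covariance S[i,j] = (1/(n-1)) · Σ_k (x_{k,i} - mean_i) · (x_{k,j} - mean_j), with n-1 = 4.
  S[X_1,X_1] = ((2)·(2) + (3)·(3) + (-3)·(-3) + (-1)·(-1) + (-1)·(-1)) / 4 = 24/4 = 6
  S[X_1,X_2] = ((2)·(-2.6) + (3)·(4.4) + (-3)·(1.4) + (-1)·(-2.6) + (-1)·(-0.6)) / 4 = 7/4 = 1.75
  S[X_1,X_3] = ((2)·(2.6) + (3)·(0.6) + (-3)·(0.6) + (-1)·(-2.4) + (-1)·(-1.4)) / 4 = 9/4 = 2.25
  S[X_2,X_2] = ((-2.6)·(-2.6) + (4.4)·(4.4) + (1.4)·(1.4) + (-2.6)·(-2.6) + (-0.6)·(-0.6)) / 4 = 35.2/4 = 8.8
  S[X_2,X_3] = ((-2.6)·(2.6) + (4.4)·(0.6) + (1.4)·(0.6) + (-2.6)·(-2.4) + (-0.6)·(-1.4)) / 4 = 3.8/4 = 0.95
  S[X_3,X_3] = ((2.6)·(2.6) + (0.6)·(0.6) + (0.6)·(0.6) + (-2.4)·(-2.4) + (-1.4)·(-1.4)) / 4 = 15.2/4 = 3.8

S is symmetric (S[j,i] = S[i,j]). Assembling:

S = [[6, 1.75, 2.25],
 [1.75, 8.8, 0.95],
 [2.25, 0.95, 3.8]]


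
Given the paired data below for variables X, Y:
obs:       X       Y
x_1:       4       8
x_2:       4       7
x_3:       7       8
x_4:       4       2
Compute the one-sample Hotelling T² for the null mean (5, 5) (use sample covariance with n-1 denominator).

Step 1 — sample mean vector:
  mean(X) = (4 + 4 + 7 + 4) / 4 = 19/4 = 4.75
  mean(Y) = (8 + 7 + 8 + 2) / 4 = 25/4 = 6.25
  x̄ = (4.75, 6.25),  deviation x̄ - mu_0 = (4.75, 6.25) - (5, 5) = (-0.25, 1.25).

Step 2 — sample covariance matrix, S[i,j] = (1/(n-1)) · Σ_k (x_{k,i} - mean_i) · (x_{k,j} - mean_j), divisor n-1 = 3:
  S[X,X] = ((-0.75)·(-0.75) + (-0.75)·(-0.75) + (2.25)·(2.25) + (-0.75)·(-0.75)) / 3 = 6.75/3 = 2.25
  S[X,Y] = ((-0.75)·(1.75) + (-0.75)·(0.75) + (2.25)·(1.75) + (-0.75)·(-4.25)) / 3 = 5.25/3 = 1.75
  S[Y,Y] = ((1.75)·(1.75) + (0.75)·(0.75) + (1.75)·(1.75) + (-4.25)·(-4.25)) / 3 = 24.75/3 = 8.25
  S = [[2.25, 1.75],
 [1.75, 8.25]].

Step 3 — invert S. det(S) = 2.25·8.25 - (1.75)² = 15.5.
  S^{-1} = (1/det) · [[d, -b], [-b, a]] = [[0.5323, -0.1129],
 [-0.1129, 0.1452]].

Step 4 — quadratic form (x̄ - mu_0)^T · S^{-1} · (x̄ - mu_0):
  S^{-1} · (x̄ - mu_0) = (-0.2742, 0.2097),
  (x̄ - mu_0)^T · [...] = (-0.25)·(-0.2742) + (1.25)·(0.2097) = 0.3306.

Step 5 — scale by n: T² = 4 · 0.3306 = 1.3226.

T² ≈ 1.3226


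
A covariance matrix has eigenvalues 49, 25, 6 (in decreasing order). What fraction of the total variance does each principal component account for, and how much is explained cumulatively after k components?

Step 1 — total variance = trace(Sigma) = Σ λ_i = 49 + 25 + 6 = 80.

Step 2 — fraction explained by component i = λ_i / Σ λ:
  PC1: 49/80 = 0.6125
  PC2: 25/80 = 0.3125
  PC3: 6/80 = 0.075

Step 3 — cumulative fraction after k components = (λ_1 + ... + λ_k) / Σ λ:
  k = 1: 49/80 = 0.6125
  k = 2: (49 + 25)/80 = 74/80 = 0.925
  k = 3: (49 + 25 + 6)/80 = 80/80 = 1

Summary (fraction, with percent):

explained: PC1 0.6125 (61.25%), PC2 0.3125 (31.25%), PC3 0.075 (7.5%);  cumulative: 0.6125, 0.925, 1


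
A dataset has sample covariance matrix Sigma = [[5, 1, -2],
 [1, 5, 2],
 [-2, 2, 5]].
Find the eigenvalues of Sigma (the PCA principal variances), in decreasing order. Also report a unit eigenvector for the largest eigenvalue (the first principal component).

Step 1 — characteristic polynomial p(λ) = det(λI - Sigma) = λ³ - tr·λ² + c_1·λ - det, where tr = trace, c_1 = sum of the principal 2×2 minors, det = det(Sigma):
  tr = 5 + 5 + 5 = 15,
  c_1 = (5·5 - (1)²) + (5·5 - (-2)²) + (5·5 - (2)²) = 24 + 21 + 21 = 66,
  det = 5·(5·5 - (2)²) - (1)·((1)·5 - (2)·(-2)) + (-2)·((1)·(2) - 5·(-2)) = 5·(21) - (1)·(9) + (-2)·(12) = 72.
  So p(λ) = λ³ - 15λ² + 66λ - 72.
Step 2 — look for an integer root (rational root theorem: any rational root is an integer divisor of 72). Testing λ = 6:
  p(6) = 216 - 540 + 396 - 72 = 0  ✓
  Dividing out (λ - 6): p(λ) = (λ - 6)(λ² - 9λ + 12).
Step 3 — remaining eigenvalues from the quadratic λ² - 9λ + 12 = 0:
  Δ = 9² - 4·12 = 81 - 48 = 33,  λ = (9 ± √33)/2 = (9 ± 5.7446)/2 ≈ 7.3723 or 1.6277.
  Sorted: λ_1 = 7.3723,  λ_2 = 6,  λ_3 = 1.6277  (check: sum = 15 = tr ✓).

Step 4 — unit eigenvector for λ_1 ≈ 7.3723: v spans the null space of (Sigma - λ_1 I), whose rows are
  r_1 = (-2.3723, 1, -2),  r_2 = (1, -2.3723, 2),  r_3 = (-2, 2, -2.3723).
  v is orthogonal to every row, so take v ∝ r_1 × r_2 = ((1)·(2) - (-2)·(-2.3723), (-2)·(1) - (-2.3723)·(2), (-2.3723)·(-2.3723) - (1)·(1)) ≈ (-2.7446, 2.7446, 4.6277).
  Rescale (multiply by -1 so the first nonzero entry is positive): u = (2.7446, -2.7446, -4.6277).
  ||u|| = √((2.7446)² + (-2.7446)² + (-4.6277)²) = √(36.481) ≈ 6.04,  v_1 = u/||u|| ≈ (0.4544, -0.4544, -0.7662) (||v_1|| = 1).

λ_1 = 7.3723,  λ_2 = 6,  λ_3 = 1.6277;  v_1 ≈ (0.4544, -0.4544, -0.7662)


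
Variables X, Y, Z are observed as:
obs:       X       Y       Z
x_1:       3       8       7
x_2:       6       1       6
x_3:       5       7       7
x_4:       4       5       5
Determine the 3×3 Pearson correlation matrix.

Step 1 — column means:
  mean(X) = (3 + 6 + 5 + 4) / 4 = 18/4 = 4.5
  mean(Y) = (8 + 1 + 7 + 5) / 4 = 21/4 = 5.25
  mean(Z) = (7 + 6 + 7 + 5) / 4 = 25/4 = 6.25

Step 2 — sample variances and covariances s[i,j] = (1/(n-1)) · Σ_k (x_{k,i} - mean_i) · (x_{k,j} - mean_j), with n-1 = 3:
  s[X,X] = ((-1.5)·(-1.5) + (1.5)·(1.5) + (0.5)·(0.5) + (-0.5)·(-0.5)) / 3 = 5/3 = 1.6667
  s[X,Y] = ((-1.5)·(2.75) + (1.5)·(-4.25) + (0.5)·(1.75) + (-0.5)·(-0.25)) / 3 = -9.5/3 = -3.1667
  s[X,Z] = ((-1.5)·(0.75) + (1.5)·(-0.25) + (0.5)·(0.75) + (-0.5)·(-1.25)) / 3 = -0.5/3 = -0.1667
  s[Y,Y] = ((2.75)·(2.75) + (-4.25)·(-4.25) + (1.75)·(1.75) + (-0.25)·(-0.25)) / 3 = 28.75/3 = 9.5833
  s[Y,Z] = ((2.75)·(0.75) + (-4.25)·(-0.25) + (1.75)·(0.75) + (-0.25)·(-1.25)) / 3 = 4.75/3 = 1.5833
  s[Z,Z] = ((0.75)·(0.75) + (-0.25)·(-0.25) + (0.75)·(0.75) + (-1.25)·(-1.25)) / 3 = 2.75/3 = 0.9167
  Sample standard deviations s_i = √(s[i,i]):
  s(X) = √(1.6667) = 1.291
  s(Y) = √(9.5833) = 3.0957
  s(Z) = √(0.9167) = 0.9574

Step 3 — r_{ij} = s_{ij} / (s_i · s_j):
  r[X,X] = 1 (diagonal).
  r[X,Y] = -3.1667 / (1.291 · 3.0957) = -3.1667 / 3.9965 = -0.7924
  r[X,Z] = -0.1667 / (1.291 · 0.9574) = -0.1667 / 1.236 = -0.1348
  r[Y,Y] = 1 (diagonal).
  r[Y,Z] = 1.5833 / (3.0957 · 0.9574) = 1.5833 / 2.9639 = 0.5342
  r[Z,Z] = 1 (diagonal).

R is symmetric with unit diagonal. Assembling:

R = [[1, -0.7924, -0.1348],
 [-0.7924, 1, 0.5342],
 [-0.1348, 0.5342, 1]]


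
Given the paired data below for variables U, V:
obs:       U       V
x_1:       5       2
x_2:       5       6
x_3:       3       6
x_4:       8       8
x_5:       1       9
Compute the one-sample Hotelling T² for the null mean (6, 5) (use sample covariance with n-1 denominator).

Step 1 — sample mean vector:
  mean(U) = (5 + 5 + 3 + 8 + 1) / 5 = 22/5 = 4.4
  mean(V) = (2 + 6 + 6 + 8 + 9) / 5 = 31/5 = 6.2
  x̄ = (4.4, 6.2),  deviation x̄ - mu_0 = (4.4, 6.2) - (6, 5) = (-1.6, 1.2).

Step 2 — sample covariance matrix, S[i,j] = (1/(n-1)) · Σ_k (x_{k,i} - mean_i) · (x_{k,j} - mean_j), divisor n-1 = 4:
  S[U,U] = ((0.6)·(0.6) + (0.6)·(0.6) + (-1.4)·(-1.4) + (3.6)·(3.6) + (-3.4)·(-3.4)) / 4 = 27.2/4 = 6.8
  S[U,V] = ((0.6)·(-4.2) + (0.6)·(-0.2) + (-1.4)·(-0.2) + (3.6)·(1.8) + (-3.4)·(2.8)) / 4 = -5.4/4 = -1.35
  S[V,V] = ((-4.2)·(-4.2) + (-0.2)·(-0.2) + (-0.2)·(-0.2) + (1.8)·(1.8) + (2.8)·(2.8)) / 4 = 28.8/4 = 7.2
  S = [[6.8, -1.35],
 [-1.35, 7.2]].

Step 3 — invert S. det(S) = 6.8·7.2 - (-1.35)² = 47.1375.
  S^{-1} = (1/det) · [[d, -b], [-b, a]] = [[0.1527, 0.0286],
 [0.0286, 0.1443]].

Step 4 — quadratic form (x̄ - mu_0)^T · S^{-1} · (x̄ - mu_0):
  S^{-1} · (x̄ - mu_0) = (-0.21, 0.1273),
  (x̄ - mu_0)^T · [...] = (-1.6)·(-0.21) + (1.2)·(0.1273) = 0.4888.

Step 5 — scale by n: T² = 5 · 0.4888 = 2.4439.

T² ≈ 2.4439


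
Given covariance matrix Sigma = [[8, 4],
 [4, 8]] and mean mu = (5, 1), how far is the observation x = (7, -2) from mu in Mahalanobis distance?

Step 1 — centre the observation: (x - mu) = (2, -3).

Step 2 — invert Sigma. det(Sigma) = 8·8 - (4)² = 48.
  Sigma^{-1} = (1/det) · [[d, -b], [-b, a]] = [[0.1667, -0.0833],
 [-0.0833, 0.1667]].

Step 3 — form the quadratic (x - mu)^T · Sigma^{-1} · (x - mu):
  Sigma^{-1} · (x - mu) = (0.5833, -0.6667).
  (x - mu)^T · [Sigma^{-1} · (x - mu)] = (2)·(0.5833) + (-3)·(-0.6667) = 3.1667.

Step 4 — take square root: d = √(3.1667) ≈ 1.7795.

d(x, mu) = √(3.1667) ≈ 1.7795


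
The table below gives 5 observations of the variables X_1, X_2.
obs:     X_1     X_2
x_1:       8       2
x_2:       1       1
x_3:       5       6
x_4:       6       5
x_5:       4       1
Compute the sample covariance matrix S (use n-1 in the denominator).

Step 1 — column means:
  mean(X_1) = (8 + 1 + 5 + 6 + 4) / 5 = 24/5 = 4.8
  mean(X_2) = (2 + 1 + 6 + 5 + 1) / 5 = 15/5 = 3

Step 2 — sample covariance S[i,j] = (1/(n-1)) · Σ_k (x_{k,i} - mean_i) · (x_{k,j} - mean_j), with n-1 = 4.
  S[X_1,X_1] = ((3.2)·(3.2) + (-3.8)·(-3.8) + (0.2)·(0.2) + (1.2)·(1.2) + (-0.8)·(-0.8)) / 4 = 26.8/4 = 6.7
  S[X_1,X_2] = ((3.2)·(-1) + (-3.8)·(-2) + (0.2)·(3) + (1.2)·(2) + (-0.8)·(-2)) / 4 = 9/4 = 2.25
  S[X_2,X_2] = ((-1)·(-1) + (-2)·(-2) + (3)·(3) + (2)·(2) + (-2)·(-2)) / 4 = 22/4 = 5.5

S is symmetric (S[j,i] = S[i,j]). Assembling:

S = [[6.7, 2.25],
 [2.25, 5.5]]


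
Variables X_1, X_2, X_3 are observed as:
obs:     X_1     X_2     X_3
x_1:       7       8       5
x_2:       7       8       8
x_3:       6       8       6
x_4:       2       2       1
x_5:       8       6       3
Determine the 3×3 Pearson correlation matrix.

Step 1 — column means:
  mean(X_1) = (7 + 7 + 6 + 2 + 8) / 5 = 30/5 = 6
  mean(X_2) = (8 + 8 + 8 + 2 + 6) / 5 = 32/5 = 6.4
  mean(X_3) = (5 + 8 + 6 + 1 + 3) / 5 = 23/5 = 4.6

Step 2 — sample variances and covariances s[i,j] = (1/(n-1)) · Σ_k (x_{k,i} - mean_i) · (x_{k,j} - mean_j), with n-1 = 4:
  s[X_1,X_1] = ((1)·(1) + (1)·(1) + (0)·(0) + (-4)·(-4) + (2)·(2)) / 4 = 22/4 = 5.5
  s[X_1,X_2] = ((1)·(1.6) + (1)·(1.6) + (0)·(1.6) + (-4)·(-4.4) + (2)·(-0.4)) / 4 = 20/4 = 5
  s[X_1,X_3] = ((1)·(0.4) + (1)·(3.4) + (0)·(1.4) + (-4)·(-3.6) + (2)·(-1.6)) / 4 = 15/4 = 3.75
  s[X_2,X_2] = ((1.6)·(1.6) + (1.6)·(1.6) + (1.6)·(1.6) + (-4.4)·(-4.4) + (-0.4)·(-0.4)) / 4 = 27.2/4 = 6.8
  s[X_2,X_3] = ((1.6)·(0.4) + (1.6)·(3.4) + (1.6)·(1.4) + (-4.4)·(-3.6) + (-0.4)·(-1.6)) / 4 = 24.8/4 = 6.2
  s[X_3,X_3] = ((0.4)·(0.4) + (3.4)·(3.4) + (1.4)·(1.4) + (-3.6)·(-3.6) + (-1.6)·(-1.6)) / 4 = 29.2/4 = 7.3
  Sample standard deviations s_i = √(s[i,i]):
  s(X_1) = √(5.5) = 2.3452
  s(X_2) = √(6.8) = 2.6077
  s(X_3) = √(7.3) = 2.7019

Step 3 — r_{ij} = s_{ij} / (s_i · s_j):
  r[X_1,X_1] = 1 (diagonal).
  r[X_1,X_2] = 5 / (2.3452 · 2.6077) = 5 / 6.1156 = 0.8176
  r[X_1,X_3] = 3.75 / (2.3452 · 2.7019) = 3.75 / 6.3364 = 0.5918
  r[X_2,X_2] = 1 (diagonal).
  r[X_2,X_3] = 6.2 / (2.6077 · 2.7019) = 6.2 / 7.0456 = 0.88
  r[X_3,X_3] = 1 (diagonal).

R is symmetric with unit diagonal. Assembling:

R = [[1, 0.8176, 0.5918],
 [0.8176, 1, 0.88],
 [0.5918, 0.88, 1]]


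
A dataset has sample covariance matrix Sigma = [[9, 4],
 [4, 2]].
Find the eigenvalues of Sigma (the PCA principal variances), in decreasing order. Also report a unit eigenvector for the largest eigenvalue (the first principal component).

Step 1 — characteristic polynomial of 2×2 Sigma:
  det(Sigma - λI) = λ² - trace · λ + det = 0.
  trace = 9 + 2 = 11, det = 9·2 - (4)² = 2.
Step 2 — discriminant:
  Δ = trace² - 4·det = 121 - 8 = 113.
Step 3 — eigenvalues:
  λ = (trace ± √Δ)/2 = (11 ± 10.6301)/2,
  λ_1 = 10.8151,  λ_2 = 0.1849.

Step 4 — unit eigenvector for λ_1: solve (Sigma - λ_1 I)v = 0. First row:
  (9 - 10.8151)·v_x + (4)·v_y = 0, i.e. (-1.8151)·v_x + (4)·v_y = 0,
  so v ∝ (b, λ_1 - a) = (4, 1.8151) = u.
  ||u|| = √((4)² + (1.8151)²) = √(19.2945) ≈ 4.3925,
  v_1 = u/||u|| ≈ (0.9106, 0.4132) (||v_1|| = 1).

λ_1 = 10.8151,  λ_2 = 0.1849;  v_1 ≈ (0.9106, 0.4132)


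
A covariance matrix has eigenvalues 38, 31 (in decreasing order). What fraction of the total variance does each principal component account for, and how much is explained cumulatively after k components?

Step 1 — total variance = trace(Sigma) = Σ λ_i = 38 + 31 = 69.

Step 2 — fraction explained by component i = λ_i / Σ λ:
  PC1: 38/69 = 0.5507
  PC2: 31/69 = 0.4493

Step 3 — cumulative fraction after k components = (λ_1 + ... + λ_k) / Σ λ:
  k = 1: 38/69 = 0.5507
  k = 2: (38 + 31)/69 = 69/69 = 1

Summary (fraction, with percent):

explained: PC1 0.5507 (55.07%), PC2 0.4493 (44.93%);  cumulative: 0.5507, 1


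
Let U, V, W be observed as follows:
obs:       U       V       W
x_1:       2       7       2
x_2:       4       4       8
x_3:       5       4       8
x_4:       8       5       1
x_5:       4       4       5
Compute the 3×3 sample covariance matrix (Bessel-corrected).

Step 1 — column means:
  mean(U) = (2 + 4 + 5 + 8 + 4) / 5 = 23/5 = 4.6
  mean(V) = (7 + 4 + 4 + 5 + 4) / 5 = 24/5 = 4.8
  mean(W) = (2 + 8 + 8 + 1 + 5) / 5 = 24/5 = 4.8

Step 2 — sample covariance S[i,j] = (1/(n-1)) · Σ_k (x_{k,i} - mean_i) · (x_{k,j} - mean_j), with n-1 = 4.
  S[U,U] = ((-2.6)·(-2.6) + (-0.6)·(-0.6) + (0.4)·(0.4) + (3.4)·(3.4) + (-0.6)·(-0.6)) / 4 = 19.2/4 = 4.8
  S[U,V] = ((-2.6)·(2.2) + (-0.6)·(-0.8) + (0.4)·(-0.8) + (3.4)·(0.2) + (-0.6)·(-0.8)) / 4 = -4.4/4 = -1.1
  S[U,W] = ((-2.6)·(-2.8) + (-0.6)·(3.2) + (0.4)·(3.2) + (3.4)·(-3.8) + (-0.6)·(0.2)) / 4 = -6.4/4 = -1.6
  S[V,V] = ((2.2)·(2.2) + (-0.8)·(-0.8) + (-0.8)·(-0.8) + (0.2)·(0.2) + (-0.8)·(-0.8)) / 4 = 6.8/4 = 1.7
  S[V,W] = ((2.2)·(-2.8) + (-0.8)·(3.2) + (-0.8)·(3.2) + (0.2)·(-3.8) + (-0.8)·(0.2)) / 4 = -12.2/4 = -3.05
  S[W,W] = ((-2.8)·(-2.8) + (3.2)·(3.2) + (3.2)·(3.2) + (-3.8)·(-3.8) + (0.2)·(0.2)) / 4 = 42.8/4 = 10.7

S is symmetric (S[j,i] = S[i,j]). Assembling:

S = [[4.8, -1.1, -1.6],
 [-1.1, 1.7, -3.05],
 [-1.6, -3.05, 10.7]]


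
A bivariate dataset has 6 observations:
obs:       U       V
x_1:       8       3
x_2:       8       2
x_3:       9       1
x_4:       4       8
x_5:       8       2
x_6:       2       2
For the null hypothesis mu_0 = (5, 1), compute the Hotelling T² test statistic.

Step 1 — sample mean vector:
  mean(U) = (8 + 8 + 9 + 4 + 8 + 2) / 6 = 39/6 = 6.5
  mean(V) = (3 + 2 + 1 + 8 + 2 + 2) / 6 = 18/6 = 3
  x̄ = (6.5, 3),  deviation x̄ - mu_0 = (6.5, 3) - (5, 1) = (1.5, 2).

Step 2 — sample covariance matrix, S[i,j] = (1/(n-1)) · Σ_k (x_{k,i} - mean_i) · (x_{k,j} - mean_j), divisor n-1 = 5:
  S[U,U] = ((1.5)·(1.5) + (1.5)·(1.5) + (2.5)·(2.5) + (-2.5)·(-2.5) + (1.5)·(1.5) + (-4.5)·(-4.5)) / 5 = 39.5/5 = 7.9
  S[U,V] = ((1.5)·(0) + (1.5)·(-1) + (2.5)·(-2) + (-2.5)·(5) + (1.5)·(-1) + (-4.5)·(-1)) / 5 = -16/5 = -3.2
  S[V,V] = ((0)·(0) + (-1)·(-1) + (-2)·(-2) + (5)·(5) + (-1)·(-1) + (-1)·(-1)) / 5 = 32/5 = 6.4
  S = [[7.9, -3.2],
 [-3.2, 6.4]].

Step 3 — invert S. det(S) = 7.9·6.4 - (-3.2)² = 40.32.
  S^{-1} = (1/det) · [[d, -b], [-b, a]] = [[0.1587, 0.0794],
 [0.0794, 0.1959]].

Step 4 — quadratic form (x̄ - mu_0)^T · S^{-1} · (x̄ - mu_0):
  S^{-1} · (x̄ - mu_0) = (0.3968, 0.5109),
  (x̄ - mu_0)^T · [...] = (1.5)·(0.3968) + (2)·(0.5109) = 1.6171.

Step 5 — scale by n: T² = 6 · 1.6171 = 9.7024.

T² ≈ 9.7024


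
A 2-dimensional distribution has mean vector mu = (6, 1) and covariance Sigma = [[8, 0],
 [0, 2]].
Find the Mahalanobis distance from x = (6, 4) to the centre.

Step 1 — centre the observation: (x - mu) = (0, 3).

Step 2 — invert Sigma. det(Sigma) = 8·2 - (0)² = 16.
  Sigma^{-1} = (1/det) · [[d, -b], [-b, a]] = [[0.125, 0],
 [0, 0.5]].

Step 3 — form the quadratic (x - mu)^T · Sigma^{-1} · (x - mu):
  Sigma^{-1} · (x - mu) = (0, 1.5).
  (x - mu)^T · [Sigma^{-1} · (x - mu)] = (0)·(0) + (3)·(1.5) = 4.5.

Step 4 — take square root: d = √(4.5) ≈ 2.1213.

d(x, mu) = √(4.5) ≈ 2.1213


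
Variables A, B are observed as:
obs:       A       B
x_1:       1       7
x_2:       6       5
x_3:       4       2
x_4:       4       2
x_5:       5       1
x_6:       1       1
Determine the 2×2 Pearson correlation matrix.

Step 1 — column means:
  mean(A) = (1 + 6 + 4 + 4 + 5 + 1) / 6 = 21/6 = 3.5
  mean(B) = (7 + 5 + 2 + 2 + 1 + 1) / 6 = 18/6 = 3

Step 2 — sample variances and covariances s[i,j] = (1/(n-1)) · Σ_k (x_{k,i} - mean_i) · (x_{k,j} - mean_j), with n-1 = 5:
  s[A,A] = ((-2.5)·(-2.5) + (2.5)·(2.5) + (0.5)·(0.5) + (0.5)·(0.5) + (1.5)·(1.5) + (-2.5)·(-2.5)) / 5 = 21.5/5 = 4.3
  s[A,B] = ((-2.5)·(4) + (2.5)·(2) + (0.5)·(-1) + (0.5)·(-1) + (1.5)·(-2) + (-2.5)·(-2)) / 5 = -4/5 = -0.8
  s[B,B] = ((4)·(4) + (2)·(2) + (-1)·(-1) + (-1)·(-1) + (-2)·(-2) + (-2)·(-2)) / 5 = 30/5 = 6
  Sample standard deviations s_i = √(s[i,i]):
  s(A) = √(4.3) = 2.0736
  s(B) = √(6) = 2.4495

Step 3 — r_{ij} = s_{ij} / (s_i · s_j):
  r[A,A] = 1 (diagonal).
  r[A,B] = -0.8 / (2.0736 · 2.4495) = -0.8 / 5.0794 = -0.1575
  r[B,B] = 1 (diagonal).

R is symmetric with unit diagonal. Assembling:

R = [[1, -0.1575],
 [-0.1575, 1]]


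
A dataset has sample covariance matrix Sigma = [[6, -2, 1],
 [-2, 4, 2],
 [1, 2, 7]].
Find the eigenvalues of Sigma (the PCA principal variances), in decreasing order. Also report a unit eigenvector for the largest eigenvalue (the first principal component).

Step 1 — characteristic polynomial p(λ) = det(λI - Sigma) = λ³ - tr·λ² + c_1·λ - det, where tr = trace, c_1 = sum of the principal 2×2 minors, det = det(Sigma):
  tr = 6 + 4 + 7 = 17,
  c_1 = (6·4 - (-2)²) + (6·7 - (1)²) + (4·7 - (2)²) = 20 + 41 + 24 = 85,
  det = 6·(4·7 - (2)²) - (-2)·((-2)·7 - (2)·(1)) + (1)·((-2)·(2) - 4·(1)) = 6·(24) - (-2)·(-16) + (1)·(-8) = 104.
  So p(λ) = λ³ - 17λ² + 85λ - 104.
Step 2 — look for an integer root (rational root theorem: any rational root is an integer divisor of 104). Testing λ = 8:
  p(8) = 512 - 1088 + 680 - 104 = 0  ✓
  Dividing out (λ - 8): p(λ) = (λ - 8)(λ² - 9λ + 13).
Step 3 — remaining eigenvalues from the quadratic λ² - 9λ + 13 = 0:
  Δ = 9² - 4·13 = 81 - 52 = 29,  λ = (9 ± √29)/2 = (9 ± 5.3852)/2 ≈ 7.1926 or 1.8074.
  Sorted: λ_1 = 8,  λ_2 = 7.1926,  λ_3 = 1.8074  (check: sum = 17 = tr ✓).

Step 4 — unit eigenvector for λ_1 = 8: v spans the null space of (Sigma - λ_1 I), whose rows are
  r_1 = (-2, -2, 1),  r_2 = (-2, -4, 2),  r_3 = (1, 2, -1).
  v is orthogonal to every row, so take v ∝ r_1 × r_2 = ((-2)·(2) - (1)·(-4), (1)·(-2) - (-2)·(2), (-2)·(-4) - (-2)·(-2)) = (0, 2, 4).
  Rescale (divide by 2): u = (0, 1, 2).
  ||u|| = √((0)² + (1)² + (2)²) = √(5) ≈ 2.2361,  v_1 = u/||u|| ≈ (0, 0.4472, 0.8944) (||v_1|| = 1).

λ_1 = 8,  λ_2 = 7.1926,  λ_3 = 1.8074;  v_1 ≈ (0, 0.4472, 0.8944)


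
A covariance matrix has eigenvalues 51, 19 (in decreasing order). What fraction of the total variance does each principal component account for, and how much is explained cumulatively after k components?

Step 1 — total variance = trace(Sigma) = Σ λ_i = 51 + 19 = 70.

Step 2 — fraction explained by component i = λ_i / Σ λ:
  PC1: 51/70 = 0.7286
  PC2: 19/70 = 0.2714

Step 3 — cumulative fraction after k components = (λ_1 + ... + λ_k) / Σ λ:
  k = 1: 51/70 = 0.7286
  k = 2: (51 + 19)/70 = 70/70 = 1

Summary (fraction, with percent):

explained: PC1 0.7286 (72.86%), PC2 0.2714 (27.14%);  cumulative: 0.7286, 1


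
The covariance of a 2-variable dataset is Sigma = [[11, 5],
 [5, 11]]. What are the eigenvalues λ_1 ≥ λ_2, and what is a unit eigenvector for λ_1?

Step 1 — characteristic polynomial of 2×2 Sigma:
  det(Sigma - λI) = λ² - trace · λ + det = 0.
  trace = 11 + 11 = 22, det = 11·11 - (5)² = 96.
Step 2 — discriminant:
  Δ = trace² - 4·det = 484 - 384 = 100.
Step 3 — eigenvalues:
  λ = (trace ± √Δ)/2 = (22 ± 10)/2,
  λ_1 = 16,  λ_2 = 6.

Step 4 — unit eigenvector for λ_1: solve (Sigma - λ_1 I)v = 0. First row:
  (11 - 16)·v_x + (5)·v_y = 0, i.e. (-5)·v_x + (5)·v_y = 0,
  so v ∝ (b, λ_1 - a) = (5, 5) = u.
  ||u|| = √((5)² + (5)²) = √(50) ≈ 7.0711,
  v_1 = u/||u|| ≈ (0.7071, 0.7071) (||v_1|| = 1).

λ_1 = 16,  λ_2 = 6;  v_1 ≈ (0.7071, 0.7071)


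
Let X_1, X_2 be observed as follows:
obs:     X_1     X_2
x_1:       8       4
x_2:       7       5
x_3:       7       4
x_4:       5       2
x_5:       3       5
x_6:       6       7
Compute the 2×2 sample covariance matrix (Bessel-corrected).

Step 1 — column means:
  mean(X_1) = (8 + 7 + 7 + 5 + 3 + 6) / 6 = 36/6 = 6
  mean(X_2) = (4 + 5 + 4 + 2 + 5 + 7) / 6 = 27/6 = 4.5

Step 2 — sample covariance S[i,j] = (1/(n-1)) · Σ_k (x_{k,i} - mean_i) · (x_{k,j} - mean_j), with n-1 = 5.
  S[X_1,X_1] = ((2)·(2) + (1)·(1) + (1)·(1) + (-1)·(-1) + (-3)·(-3) + (0)·(0)) / 5 = 16/5 = 3.2
  S[X_1,X_2] = ((2)·(-0.5) + (1)·(0.5) + (1)·(-0.5) + (-1)·(-2.5) + (-3)·(0.5) + (0)·(2.5)) / 5 = 0/5 = 0
  S[X_2,X_2] = ((-0.5)·(-0.5) + (0.5)·(0.5) + (-0.5)·(-0.5) + (-2.5)·(-2.5) + (0.5)·(0.5) + (2.5)·(2.5)) / 5 = 13.5/5 = 2.7

S is symmetric (S[j,i] = S[i,j]). Assembling:

S = [[3.2, 0],
 [0, 2.7]]


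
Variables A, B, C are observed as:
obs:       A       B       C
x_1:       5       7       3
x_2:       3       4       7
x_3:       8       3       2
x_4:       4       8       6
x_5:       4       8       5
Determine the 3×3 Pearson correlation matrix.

Step 1 — column means:
  mean(A) = (5 + 3 + 8 + 4 + 4) / 5 = 24/5 = 4.8
  mean(B) = (7 + 4 + 3 + 8 + 8) / 5 = 30/5 = 6
  mean(C) = (3 + 7 + 2 + 6 + 5) / 5 = 23/5 = 4.6

Step 2 — sample variances and covariances s[i,j] = (1/(n-1)) · Σ_k (x_{k,i} - mean_i) · (x_{k,j} - mean_j), with n-1 = 4:
  s[A,A] = ((0.2)·(0.2) + (-1.8)·(-1.8) + (3.2)·(3.2) + (-0.8)·(-0.8) + (-0.8)·(-0.8)) / 4 = 14.8/4 = 3.7
  s[A,B] = ((0.2)·(1) + (-1.8)·(-2) + (3.2)·(-3) + (-0.8)·(2) + (-0.8)·(2)) / 4 = -9/4 = -2.25
  s[A,C] = ((0.2)·(-1.6) + (-1.8)·(2.4) + (3.2)·(-2.6) + (-0.8)·(1.4) + (-0.8)·(0.4)) / 4 = -14.4/4 = -3.6
  s[B,B] = ((1)·(1) + (-2)·(-2) + (-3)·(-3) + (2)·(2) + (2)·(2)) / 4 = 22/4 = 5.5
  s[B,C] = ((1)·(-1.6) + (-2)·(2.4) + (-3)·(-2.6) + (2)·(1.4) + (2)·(0.4)) / 4 = 5/4 = 1.25
  s[C,C] = ((-1.6)·(-1.6) + (2.4)·(2.4) + (-2.6)·(-2.6) + (1.4)·(1.4) + (0.4)·(0.4)) / 4 = 17.2/4 = 4.3
  Sample standard deviations s_i = √(s[i,i]):
  s(A) = √(3.7) = 1.9235
  s(B) = √(5.5) = 2.3452
  s(C) = √(4.3) = 2.0736

Step 3 — r_{ij} = s_{ij} / (s_i · s_j):
  r[A,A] = 1 (diagonal).
  r[A,B] = -2.25 / (1.9235 · 2.3452) = -2.25 / 4.5111 = -0.4988
  r[A,C] = -3.6 / (1.9235 · 2.0736) = -3.6 / 3.9887 = -0.9025
  r[B,B] = 1 (diagonal).
  r[B,C] = 1.25 / (2.3452 · 2.0736) = 1.25 / 4.8631 = 0.257
  r[C,C] = 1 (diagonal).

R is symmetric with unit diagonal. Assembling:

R = [[1, -0.4988, -0.9025],
 [-0.4988, 1, 0.257],
 [-0.9025, 0.257, 1]]
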